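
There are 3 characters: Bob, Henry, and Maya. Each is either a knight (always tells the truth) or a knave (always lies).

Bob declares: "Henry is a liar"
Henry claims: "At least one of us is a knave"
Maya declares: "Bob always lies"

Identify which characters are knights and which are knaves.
Bob is a knave.
Henry is a knight.
Maya is a knight.

Verification:
- Bob (knave) says "Henry is a liar" - this is FALSE (a lie) because Henry is a knight.
- Henry (knight) says "At least one of us is a knave" - this is TRUE because Bob is a knave.
- Maya (knight) says "Bob always lies" - this is TRUE because Bob is a knave.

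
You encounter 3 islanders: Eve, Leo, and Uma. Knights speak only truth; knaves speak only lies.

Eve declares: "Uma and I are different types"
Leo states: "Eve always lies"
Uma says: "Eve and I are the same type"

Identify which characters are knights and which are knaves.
Eve is a knight.
Leo is a knave.
Uma is a knave.

Verification:
- Eve (knight) says "Uma and I are different types" - this is TRUE because Eve is a knight and Uma is a knave.
- Leo (knave) says "Eve always lies" - this is FALSE (a lie) because Eve is a knight.
- Uma (knave) says "Eve and I are the same type" - this is FALSE (a lie) because Uma is a knave and Eve is a knight.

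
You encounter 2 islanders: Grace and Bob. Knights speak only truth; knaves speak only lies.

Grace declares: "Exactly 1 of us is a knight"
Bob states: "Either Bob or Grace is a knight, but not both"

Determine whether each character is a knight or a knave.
Grace is a knave.
Bob is a knave.

Verification:
- Grace (knave) says "Exactly 1 of us is a knight" - this is FALSE (a lie) because there are 0 knights.
- Bob (knave) says "Either Bob or Grace is a knight, but not both" - this is FALSE (a lie) because Bob is a knave and Grace is a knave.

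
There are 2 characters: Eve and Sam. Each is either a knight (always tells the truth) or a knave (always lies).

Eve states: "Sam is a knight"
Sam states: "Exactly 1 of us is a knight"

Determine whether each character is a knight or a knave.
Eve is a knave.
Sam is a knave.

Verification:
- Eve (knave) says "Sam is a knight" - this is FALSE (a lie) because Sam is a knave.
- Sam (knave) says "Exactly 1 of us is a knight" - this is FALSE (a lie) because there are 0 knights.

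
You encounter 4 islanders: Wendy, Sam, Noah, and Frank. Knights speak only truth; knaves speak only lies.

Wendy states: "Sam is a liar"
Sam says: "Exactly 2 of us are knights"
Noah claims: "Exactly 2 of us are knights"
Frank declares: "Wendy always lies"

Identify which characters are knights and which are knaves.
Wendy is a knight.
Sam is a knave.
Noah is a knave.
Frank is a knave.

Verification:
- Wendy (knight) says "Sam is a liar" - this is TRUE because Sam is a knave.
- Sam (knave) says "Exactly 2 of us are knights" - this is FALSE (a lie) because there are 1 knights.
- Noah (knave) says "Exactly 2 of us are knights" - this is FALSE (a lie) because there are 1 knights.
- Frank (knave) says "Wendy always lies" - this is FALSE (a lie) because Wendy is a knight.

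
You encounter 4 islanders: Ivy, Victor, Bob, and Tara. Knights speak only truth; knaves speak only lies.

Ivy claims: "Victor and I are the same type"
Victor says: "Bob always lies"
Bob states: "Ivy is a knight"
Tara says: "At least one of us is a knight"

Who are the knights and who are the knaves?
Ivy is a knave.
Victor is a knight.
Bob is a knave.
Tara is a knight.

Verification:
- Ivy (knave) says "Victor and I are the same type" - this is FALSE (a lie) because Ivy is a knave and Victor is a knight.
- Victor (knight) says "Bob always lies" - this is TRUE because Bob is a knave.
- Bob (knave) says "Ivy is a knight" - this is FALSE (a lie) because Ivy is a knave.
- Tara (knight) says "At least one of us is a knight" - this is TRUE because Victor and Tara are knights.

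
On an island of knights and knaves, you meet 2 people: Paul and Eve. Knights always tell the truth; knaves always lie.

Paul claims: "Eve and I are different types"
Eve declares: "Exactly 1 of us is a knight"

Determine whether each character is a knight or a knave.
Paul is a knave.
Eve is a knave.

Verification:
- Paul (knave) says "Eve and I are different types" - this is FALSE (a lie) because Paul is a knave and Eve is a knave.
- Eve (knave) says "Exactly 1 of us is a knight" - this is FALSE (a lie) because there are 0 knights.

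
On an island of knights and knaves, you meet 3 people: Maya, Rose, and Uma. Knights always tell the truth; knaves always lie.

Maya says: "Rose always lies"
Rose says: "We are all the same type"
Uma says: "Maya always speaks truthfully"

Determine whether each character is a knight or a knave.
Maya is a knight.
Rose is a knave.
Uma is a knight.

Verification:
- Maya (knight) says "Rose always lies" - this is TRUE because Rose is a knave.
- Rose (knave) says "We are all the same type" - this is FALSE (a lie) because Maya and Uma are knights and Rose is a knave.
- Uma (knight) says "Maya always speaks truthfully" - this is TRUE because Maya is a knight.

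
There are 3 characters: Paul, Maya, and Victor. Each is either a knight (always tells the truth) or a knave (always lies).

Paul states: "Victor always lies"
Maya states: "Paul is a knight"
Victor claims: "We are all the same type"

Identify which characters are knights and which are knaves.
Paul is a knight.
Maya is a knight.
Victor is a knave.

Verification:
- Paul (knight) says "Victor always lies" - this is TRUE because Victor is a knave.
- Maya (knight) says "Paul is a knight" - this is TRUE because Paul is a knight.
- Victor (knave) says "We are all the same type" - this is FALSE (a lie) because Paul and Maya are knights and Victor is a knave.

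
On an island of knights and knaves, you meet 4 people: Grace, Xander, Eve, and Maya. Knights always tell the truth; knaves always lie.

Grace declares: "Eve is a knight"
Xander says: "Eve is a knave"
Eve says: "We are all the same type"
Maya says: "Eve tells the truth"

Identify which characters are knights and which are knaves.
Grace is a knave.
Xander is a knight.
Eve is a knave.
Maya is a knave.

Verification:
- Grace (knave) says "Eve is a knight" - this is FALSE (a lie) because Eve is a knave.
- Xander (knight) says "Eve is a knave" - this is TRUE because Eve is a knave.
- Eve (knave) says "We are all the same type" - this is FALSE (a lie) because Xander is a knight and Grace, Eve, and Maya are knaves.
- Maya (knave) says "Eve tells the truth" - this is FALSE (a lie) because Eve is a knave.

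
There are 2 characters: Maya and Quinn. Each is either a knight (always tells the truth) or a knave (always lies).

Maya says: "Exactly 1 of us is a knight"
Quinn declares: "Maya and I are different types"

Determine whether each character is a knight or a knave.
Maya is a knave.
Quinn is a knave.

Verification:
- Maya (knave) says "Exactly 1 of us is a knight" - this is FALSE (a lie) because there are 0 knights.
- Quinn (knave) says "Maya and I are different types" - this is FALSE (a lie) because Quinn is a knave and Maya is a knave.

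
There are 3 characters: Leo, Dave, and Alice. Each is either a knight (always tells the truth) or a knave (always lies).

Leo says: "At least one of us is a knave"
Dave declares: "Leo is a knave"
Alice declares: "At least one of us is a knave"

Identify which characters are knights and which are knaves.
Leo is a knight.
Dave is a knave.
Alice is a knight.

Verification:
- Leo (knight) says "At least one of us is a knave" - this is TRUE because Dave is a knave.
- Dave (knave) says "Leo is a knave" - this is FALSE (a lie) because Leo is a knight.
- Alice (knight) says "At least one of us is a knave" - this is TRUE because Dave is a knave.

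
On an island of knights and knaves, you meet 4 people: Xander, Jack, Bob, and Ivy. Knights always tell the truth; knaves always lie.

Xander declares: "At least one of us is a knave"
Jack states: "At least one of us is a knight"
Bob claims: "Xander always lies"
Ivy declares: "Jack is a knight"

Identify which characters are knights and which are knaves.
Xander is a knight.
Jack is a knight.
Bob is a knave.
Ivy is a knight.

Verification:
- Xander (knight) says "At least one of us is a knave" - this is TRUE because Bob is a knave.
- Jack (knight) says "At least one of us is a knight" - this is TRUE because Xander, Jack, and Ivy are knights.
- Bob (knave) says "Xander always lies" - this is FALSE (a lie) because Xander is a knight.
- Ivy (knight) says "Jack is a knight" - this is TRUE because Jack is a knight.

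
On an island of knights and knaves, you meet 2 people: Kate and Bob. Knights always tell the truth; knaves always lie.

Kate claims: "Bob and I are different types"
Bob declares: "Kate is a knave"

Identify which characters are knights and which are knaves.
Kate is a knight.
Bob is a knave.

Verification:
- Kate (knight) says "Bob and I are different types" - this is TRUE because Kate is a knight and Bob is a knave.
- Bob (knave) says "Kate is a knave" - this is FALSE (a lie) because Kate is a knight.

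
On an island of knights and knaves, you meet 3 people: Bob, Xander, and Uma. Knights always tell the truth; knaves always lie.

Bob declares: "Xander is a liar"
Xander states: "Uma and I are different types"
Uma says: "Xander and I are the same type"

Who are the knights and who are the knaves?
Bob is a knave.
Xander is a knight.
Uma is a knave.

Verification:
- Bob (knave) says "Xander is a liar" - this is FALSE (a lie) because Xander is a knight.
- Xander (knight) says "Uma and I are different types" - this is TRUE because Xander is a knight and Uma is a knave.
- Uma (knave) says "Xander and I are the same type" - this is FALSE (a lie) because Uma is a knave and Xander is a knight.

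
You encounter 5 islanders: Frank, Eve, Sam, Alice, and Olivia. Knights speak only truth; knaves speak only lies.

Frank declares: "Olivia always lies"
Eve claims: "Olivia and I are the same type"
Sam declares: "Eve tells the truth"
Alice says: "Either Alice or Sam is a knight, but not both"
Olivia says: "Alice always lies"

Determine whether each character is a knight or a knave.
Frank is a knave.
Eve is a knave.
Sam is a knave.
Alice is a knave.
Olivia is a knight.

Verification:
- Frank (knave) says "Olivia always lies" - this is FALSE (a lie) because Olivia is a knight.
- Eve (knave) says "Olivia and I are the same type" - this is FALSE (a lie) because Eve is a knave and Olivia is a knight.
- Sam (knave) says "Eve tells the truth" - this is FALSE (a lie) because Eve is a knave.
- Alice (knave) says "Either Alice or Sam is a knight, but not both" - this is FALSE (a lie) because Alice is a knave and Sam is a knave.
- Olivia (knight) says "Alice always lies" - this is TRUE because Alice is a knave.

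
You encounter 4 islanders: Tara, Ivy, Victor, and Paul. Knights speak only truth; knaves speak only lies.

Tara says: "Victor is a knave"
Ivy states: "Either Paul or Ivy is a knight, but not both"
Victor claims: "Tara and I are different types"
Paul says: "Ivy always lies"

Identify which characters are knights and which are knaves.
Tara is a knave.
Ivy is a knight.
Victor is a knight.
Paul is a knave.

Verification:
- Tara (knave) says "Victor is a knave" - this is FALSE (a lie) because Victor is a knight.
- Ivy (knight) says "Either Paul or Ivy is a knight, but not both" - this is TRUE because Paul is a knave and Ivy is a knight.
- Victor (knight) says "Tara and I are different types" - this is TRUE because Victor is a knight and Tara is a knave.
- Paul (knave) says "Ivy always lies" - this is FALSE (a lie) because Ivy is a knight.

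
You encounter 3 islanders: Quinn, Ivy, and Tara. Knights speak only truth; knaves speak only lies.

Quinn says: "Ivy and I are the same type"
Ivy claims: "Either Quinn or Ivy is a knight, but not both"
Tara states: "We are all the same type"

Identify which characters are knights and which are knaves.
Quinn is a knave.
Ivy is a knight.
Tara is a knave.

Verification:
- Quinn (knave) says "Ivy and I are the same type" - this is FALSE (a lie) because Quinn is a knave and Ivy is a knight.
- Ivy (knight) says "Either Quinn or Ivy is a knight, but not both" - this is TRUE because Quinn is a knave and Ivy is a knight.
- Tara (knave) says "We are all the same type" - this is FALSE (a lie) because Ivy is a knight and Quinn and Tara are knaves.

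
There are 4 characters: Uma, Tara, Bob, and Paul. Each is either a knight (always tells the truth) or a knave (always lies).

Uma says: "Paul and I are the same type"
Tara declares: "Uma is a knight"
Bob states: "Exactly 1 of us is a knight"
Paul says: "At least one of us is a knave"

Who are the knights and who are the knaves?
Uma is a knight.
Tara is a knight.
Bob is a knave.
Paul is a knight.

Verification:
- Uma (knight) says "Paul and I are the same type" - this is TRUE because Uma is a knight and Paul is a knight.
- Tara (knight) says "Uma is a knight" - this is TRUE because Uma is a knight.
- Bob (knave) says "Exactly 1 of us is a knight" - this is FALSE (a lie) because there are 3 knights.
- Paul (knight) says "At least one of us is a knave" - this is TRUE because Bob is a knave.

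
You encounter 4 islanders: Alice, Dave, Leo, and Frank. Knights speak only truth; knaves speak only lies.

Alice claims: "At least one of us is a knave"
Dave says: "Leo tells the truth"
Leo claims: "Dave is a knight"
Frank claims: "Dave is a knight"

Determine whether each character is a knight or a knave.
Alice is a knight.
Dave is a knave.
Leo is a knave.
Frank is a knave.

Verification:
- Alice (knight) says "At least one of us is a knave" - this is TRUE because Dave, Leo, and Frank are knaves.
- Dave (knave) says "Leo tells the truth" - this is FALSE (a lie) because Leo is a knave.
- Leo (knave) says "Dave is a knight" - this is FALSE (a lie) because Dave is a knave.
- Frank (knave) says "Dave is a knight" - this is FALSE (a lie) because Dave is a knave.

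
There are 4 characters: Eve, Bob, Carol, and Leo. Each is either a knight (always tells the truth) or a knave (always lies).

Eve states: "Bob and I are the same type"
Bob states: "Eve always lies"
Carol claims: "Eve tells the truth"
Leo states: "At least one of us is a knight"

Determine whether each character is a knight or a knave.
Eve is a knave.
Bob is a knight.
Carol is a knave.
Leo is a knight.

Verification:
- Eve (knave) says "Bob and I are the same type" - this is FALSE (a lie) because Eve is a knave and Bob is a knight.
- Bob (knight) says "Eve always lies" - this is TRUE because Eve is a knave.
- Carol (knave) says "Eve tells the truth" - this is FALSE (a lie) because Eve is a knave.
- Leo (knight) says "At least one of us is a knight" - this is TRUE because Bob and Leo are knights.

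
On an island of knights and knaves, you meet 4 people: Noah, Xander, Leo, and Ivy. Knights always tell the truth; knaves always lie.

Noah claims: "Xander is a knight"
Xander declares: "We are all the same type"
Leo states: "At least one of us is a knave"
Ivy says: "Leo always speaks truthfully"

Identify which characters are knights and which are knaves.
Noah is a knave.
Xander is a knave.
Leo is a knight.
Ivy is a knight.

Verification:
- Noah (knave) says "Xander is a knight" - this is FALSE (a lie) because Xander is a knave.
- Xander (knave) says "We are all the same type" - this is FALSE (a lie) because Leo and Ivy are knights and Noah and Xander are knaves.
- Leo (knight) says "At least one of us is a knave" - this is TRUE because Noah and Xander are knaves.
- Ivy (knight) says "Leo always speaks truthfully" - this is TRUE because Leo is a knight.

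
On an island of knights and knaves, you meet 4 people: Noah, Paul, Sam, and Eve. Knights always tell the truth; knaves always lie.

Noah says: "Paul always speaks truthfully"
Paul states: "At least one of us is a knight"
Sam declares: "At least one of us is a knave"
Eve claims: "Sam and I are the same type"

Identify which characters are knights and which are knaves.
Noah is a knight.
Paul is a knight.
Sam is a knight.
Eve is a knave.

Verification:
- Noah (knight) says "Paul always speaks truthfully" - this is TRUE because Paul is a knight.
- Paul (knight) says "At least one of us is a knight" - this is TRUE because Noah, Paul, and Sam are knights.
- Sam (knight) says "At least one of us is a knave" - this is TRUE because Eve is a knave.
- Eve (knave) says "Sam and I are the same type" - this is FALSE (a lie) because Eve is a knave and Sam is a knight.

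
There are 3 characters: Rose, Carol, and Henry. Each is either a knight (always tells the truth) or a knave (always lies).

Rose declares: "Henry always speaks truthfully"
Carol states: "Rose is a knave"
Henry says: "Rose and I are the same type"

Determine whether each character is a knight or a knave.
Rose is a knight.
Carol is a knave.
Henry is a knight.

Verification:
- Rose (knight) says "Henry always speaks truthfully" - this is TRUE because Henry is a knight.
- Carol (knave) says "Rose is a knave" - this is FALSE (a lie) because Rose is a knight.
- Henry (knight) says "Rose and I are the same type" - this is TRUE because Henry is a knight and Rose is a knight.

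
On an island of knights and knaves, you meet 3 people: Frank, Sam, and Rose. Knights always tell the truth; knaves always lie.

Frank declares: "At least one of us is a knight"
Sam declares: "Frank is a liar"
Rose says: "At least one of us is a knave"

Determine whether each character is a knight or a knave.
Frank is a knight.
Sam is a knave.
Rose is a knight.

Verification:
- Frank (knight) says "At least one of us is a knight" - this is TRUE because Frank and Rose are knights.
- Sam (knave) says "Frank is a liar" - this is FALSE (a lie) because Frank is a knight.
- Rose (knight) says "At least one of us is a knave" - this is TRUE because Sam is a knave.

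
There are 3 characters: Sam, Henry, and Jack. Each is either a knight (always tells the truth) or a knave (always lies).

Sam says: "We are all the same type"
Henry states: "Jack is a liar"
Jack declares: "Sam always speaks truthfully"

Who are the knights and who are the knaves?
Sam is a knave.
Henry is a knight.
Jack is a knave.

Verification:
- Sam (knave) says "We are all the same type" - this is FALSE (a lie) because Henry is a knight and Sam and Jack are knaves.
- Henry (knight) says "Jack is a liar" - this is TRUE because Jack is a knave.
- Jack (knave) says "Sam always speaks truthfully" - this is FALSE (a lie) because Sam is a knave.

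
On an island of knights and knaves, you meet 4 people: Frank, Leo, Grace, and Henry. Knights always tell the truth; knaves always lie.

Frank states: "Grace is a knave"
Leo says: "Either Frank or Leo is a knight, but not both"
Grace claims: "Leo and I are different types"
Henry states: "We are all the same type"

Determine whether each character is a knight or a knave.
Frank is a knave.
Leo is a knave.
Grace is a knight.
Henry is a knave.

Verification:
- Frank (knave) says "Grace is a knave" - this is FALSE (a lie) because Grace is a knight.
- Leo (knave) says "Either Frank or Leo is a knight, but not both" - this is FALSE (a lie) because Frank is a knave and Leo is a knave.
- Grace (knight) says "Leo and I are different types" - this is TRUE because Grace is a knight and Leo is a knave.
- Henry (knave) says "We are all the same type" - this is FALSE (a lie) because Grace is a knight and Frank, Leo, and Henry are knaves.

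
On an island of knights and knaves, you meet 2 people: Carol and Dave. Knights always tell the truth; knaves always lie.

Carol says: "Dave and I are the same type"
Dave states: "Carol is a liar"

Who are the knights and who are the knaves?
Carol is a knave.
Dave is a knight.

Verification:
- Carol (knave) says "Dave and I are the same type" - this is FALSE (a lie) because Carol is a knave and Dave is a knight.
- Dave (knight) says "Carol is a liar" - this is TRUE because Carol is a knave.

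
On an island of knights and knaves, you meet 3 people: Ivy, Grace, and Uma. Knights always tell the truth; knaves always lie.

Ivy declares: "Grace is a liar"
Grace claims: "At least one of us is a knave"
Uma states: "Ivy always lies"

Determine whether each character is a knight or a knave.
Ivy is a knave.
Grace is a knight.
Uma is a knight.

Verification:
- Ivy (knave) says "Grace is a liar" - this is FALSE (a lie) because Grace is a knight.
- Grace (knight) says "At least one of us is a knave" - this is TRUE because Ivy is a knave.
- Uma (knight) says "Ivy always lies" - this is TRUE because Ivy is a knave.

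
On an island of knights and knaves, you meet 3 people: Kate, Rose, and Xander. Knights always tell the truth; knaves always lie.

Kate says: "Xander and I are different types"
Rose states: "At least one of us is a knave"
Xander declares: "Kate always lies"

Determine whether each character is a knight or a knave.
Kate is a knight.
Rose is a knight.
Xander is a knave.

Verification:
- Kate (knight) says "Xander and I are different types" - this is TRUE because Kate is a knight and Xander is a knave.
- Rose (knight) says "At least one of us is a knave" - this is TRUE because Xander is a knave.
- Xander (knave) says "Kate always lies" - this is FALSE (a lie) because Kate is a knight.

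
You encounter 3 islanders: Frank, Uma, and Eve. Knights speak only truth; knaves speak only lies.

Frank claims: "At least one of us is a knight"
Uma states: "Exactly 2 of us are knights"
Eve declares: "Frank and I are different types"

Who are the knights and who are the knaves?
Frank is a knave.
Uma is a knave.
Eve is a knave.

Verification:
- Frank (knave) says "At least one of us is a knight" - this is FALSE (a lie) because no one is a knight.
- Uma (knave) says "Exactly 2 of us are knights" - this is FALSE (a lie) because there are 0 knights.
- Eve (knave) says "Frank and I are different types" - this is FALSE (a lie) because Eve is a knave and Frank is a knave.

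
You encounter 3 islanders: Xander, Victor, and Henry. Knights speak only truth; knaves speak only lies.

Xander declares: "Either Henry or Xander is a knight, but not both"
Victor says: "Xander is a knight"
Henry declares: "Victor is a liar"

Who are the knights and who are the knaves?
Xander is a knight.
Victor is a knight.
Henry is a knave.

Verification:
- Xander (knight) says "Either Henry or Xander is a knight, but not both" - this is TRUE because Henry is a knave and Xander is a knight.
- Victor (knight) says "Xander is a knight" - this is TRUE because Xander is a knight.
- Henry (knave) says "Victor is a liar" - this is FALSE (a lie) because Victor is a knight.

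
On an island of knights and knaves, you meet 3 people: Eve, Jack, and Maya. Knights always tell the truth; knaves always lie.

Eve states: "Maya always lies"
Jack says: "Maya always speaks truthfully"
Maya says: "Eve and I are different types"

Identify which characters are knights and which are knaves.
Eve is a knave.
Jack is a knight.
Maya is a knight.

Verification:
- Eve (knave) says "Maya always lies" - this is FALSE (a lie) because Maya is a knight.
- Jack (knight) says "Maya always speaks truthfully" - this is TRUE because Maya is a knight.
- Maya (knight) says "Eve and I are different types" - this is TRUE because Maya is a knight and Eve is a knave.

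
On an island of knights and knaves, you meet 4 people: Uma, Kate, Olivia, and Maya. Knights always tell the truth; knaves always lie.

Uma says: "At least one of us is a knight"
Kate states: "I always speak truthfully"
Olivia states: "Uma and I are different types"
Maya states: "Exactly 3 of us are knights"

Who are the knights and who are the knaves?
Uma is a knave.
Kate is a knave.
Olivia is a knave.
Maya is a knave.

Verification:
- Uma (knave) says "At least one of us is a knight" - this is FALSE (a lie) because no one is a knight.
- Kate (knave) says "I always speak truthfully" - this is FALSE (a lie) because Kate is a knave.
- Olivia (knave) says "Uma and I are different types" - this is FALSE (a lie) because Olivia is a knave and Uma is a knave.
- Maya (knave) says "Exactly 3 of us are knights" - this is FALSE (a lie) because there are 0 knights.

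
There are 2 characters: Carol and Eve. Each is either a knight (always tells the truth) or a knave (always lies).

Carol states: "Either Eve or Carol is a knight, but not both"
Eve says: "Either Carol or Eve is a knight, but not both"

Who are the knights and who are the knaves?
Carol is a knave.
Eve is a knave.

Verification:
- Carol (knave) says "Either Eve or Carol is a knight, but not both" - this is FALSE (a lie) because Eve is a knave and Carol is a knave.
- Eve (knave) says "Either Carol or Eve is a knight, but not both" - this is FALSE (a lie) because Carol is a knave and Eve is a knave.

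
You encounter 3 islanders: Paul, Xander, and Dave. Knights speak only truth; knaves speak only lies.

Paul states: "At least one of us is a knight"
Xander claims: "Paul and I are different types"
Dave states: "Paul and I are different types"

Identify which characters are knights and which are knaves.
Paul is a knave.
Xander is a knave.
Dave is a knave.

Verification:
- Paul (knave) says "At least one of us is a knight" - this is FALSE (a lie) because no one is a knight.
- Xander (knave) says "Paul and I are different types" - this is FALSE (a lie) because Xander is a knave and Paul is a knave.
- Dave (knave) says "Paul and I are different types" - this is FALSE (a lie) because Dave is a knave and Paul is a knave.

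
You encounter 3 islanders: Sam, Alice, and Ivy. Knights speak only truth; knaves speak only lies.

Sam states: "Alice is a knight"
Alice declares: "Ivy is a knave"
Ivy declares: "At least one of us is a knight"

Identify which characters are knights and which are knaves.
Sam is a knave.
Alice is a knave.
Ivy is a knight.

Verification:
- Sam (knave) says "Alice is a knight" - this is FALSE (a lie) because Alice is a knave.
- Alice (knave) says "Ivy is a knave" - this is FALSE (a lie) because Ivy is a knight.
- Ivy (knight) says "At least one of us is a knight" - this is TRUE because Ivy is a knight.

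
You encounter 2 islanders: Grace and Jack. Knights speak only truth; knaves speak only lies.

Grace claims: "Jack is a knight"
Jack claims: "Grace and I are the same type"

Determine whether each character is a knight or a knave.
Grace is a knight.
Jack is a knight.

Verification:
- Grace (knight) says "Jack is a knight" - this is TRUE because Jack is a knight.
- Jack (knight) says "Grace and I are the same type" - this is TRUE because Jack is a knight and Grace is a knight.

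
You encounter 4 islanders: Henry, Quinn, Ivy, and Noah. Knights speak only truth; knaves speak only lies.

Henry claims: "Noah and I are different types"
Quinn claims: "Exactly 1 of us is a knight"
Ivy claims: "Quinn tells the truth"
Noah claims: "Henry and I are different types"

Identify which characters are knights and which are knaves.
Henry is a knave.
Quinn is a knave.
Ivy is a knave.
Noah is a knave.

Verification:
- Henry (knave) says "Noah and I are different types" - this is FALSE (a lie) because Henry is a knave and Noah is a knave.
- Quinn (knave) says "Exactly 1 of us is a knight" - this is FALSE (a lie) because there are 0 knights.
- Ivy (knave) says "Quinn tells the truth" - this is FALSE (a lie) because Quinn is a knave.
- Noah (knave) says "Henry and I are different types" - this is FALSE (a lie) because Noah is a knave and Henry is a knave.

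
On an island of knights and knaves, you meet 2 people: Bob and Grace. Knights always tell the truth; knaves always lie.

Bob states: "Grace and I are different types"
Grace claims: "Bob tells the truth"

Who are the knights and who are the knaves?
Bob is a knave.
Grace is a knave.

Verification:
- Bob (knave) says "Grace and I are different types" - this is FALSE (a lie) because Bob is a knave and Grace is a knave.
- Grace (knave) says "Bob tells the truth" - this is FALSE (a lie) because Bob is a knave.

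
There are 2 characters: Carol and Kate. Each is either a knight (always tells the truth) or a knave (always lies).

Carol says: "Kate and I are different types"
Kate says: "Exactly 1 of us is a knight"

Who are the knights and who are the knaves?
Carol is a knave.
Kate is a knave.

Verification:
- Carol (knave) says "Kate and I are different types" - this is FALSE (a lie) because Carol is a knave and Kate is a knave.
- Kate (knave) says "Exactly 1 of us is a knight" - this is FALSE (a lie) because there are 0 knights.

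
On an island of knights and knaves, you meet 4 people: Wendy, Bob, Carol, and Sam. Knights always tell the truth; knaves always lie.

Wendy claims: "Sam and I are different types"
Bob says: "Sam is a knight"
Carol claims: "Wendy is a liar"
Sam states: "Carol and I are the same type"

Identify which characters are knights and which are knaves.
Wendy is a knave.
Bob is a knave.
Carol is a knight.
Sam is a knave.

Verification:
- Wendy (knave) says "Sam and I are different types" - this is FALSE (a lie) because Wendy is a knave and Sam is a knave.
- Bob (knave) says "Sam is a knight" - this is FALSE (a lie) because Sam is a knave.
- Carol (knight) says "Wendy is a liar" - this is TRUE because Wendy is a knave.
- Sam (knave) says "Carol and I are the same type" - this is FALSE (a lie) because Sam is a knave and Carol is a knight.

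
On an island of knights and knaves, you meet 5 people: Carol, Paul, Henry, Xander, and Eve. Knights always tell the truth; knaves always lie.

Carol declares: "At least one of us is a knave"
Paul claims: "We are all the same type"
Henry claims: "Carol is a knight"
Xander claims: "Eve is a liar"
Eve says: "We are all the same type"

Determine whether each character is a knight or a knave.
Carol is a knight.
Paul is a knave.
Henry is a knight.
Xander is a knight.
Eve is a knave.

Verification:
- Carol (knight) says "At least one of us is a knave" - this is TRUE because Paul and Eve are knaves.
- Paul (knave) says "We are all the same type" - this is FALSE (a lie) because Carol, Henry, and Xander are knights and Paul and Eve are knaves.
- Henry (knight) says "Carol is a knight" - this is TRUE because Carol is a knight.
- Xander (knight) says "Eve is a liar" - this is TRUE because Eve is a knave.
- Eve (knave) says "We are all the same type" - this is FALSE (a lie) because Carol, Henry, and Xander are knights and Paul and Eve are knaves.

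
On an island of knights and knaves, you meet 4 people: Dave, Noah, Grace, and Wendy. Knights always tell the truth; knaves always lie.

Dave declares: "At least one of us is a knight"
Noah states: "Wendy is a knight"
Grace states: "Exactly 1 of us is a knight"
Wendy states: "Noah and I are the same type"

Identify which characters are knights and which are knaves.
Dave is a knight.
Noah is a knight.
Grace is a knave.
Wendy is a knight.

Verification:
- Dave (knight) says "At least one of us is a knight" - this is TRUE because Dave, Noah, and Wendy are knights.
- Noah (knight) says "Wendy is a knight" - this is TRUE because Wendy is a knight.
- Grace (knave) says "Exactly 1 of us is a knight" - this is FALSE (a lie) because there are 3 knights.
- Wendy (knight) says "Noah and I are the same type" - this is TRUE because Wendy is a knight and Noah is a knight.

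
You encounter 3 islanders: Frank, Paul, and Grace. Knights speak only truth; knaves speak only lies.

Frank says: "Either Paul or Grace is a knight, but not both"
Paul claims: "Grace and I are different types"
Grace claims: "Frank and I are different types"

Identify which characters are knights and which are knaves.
Frank is a knave.
Paul is a knave.
Grace is a knave.

Verification:
- Frank (knave) says "Either Paul or Grace is a knight, but not both" - this is FALSE (a lie) because Paul is a knave and Grace is a knave.
- Paul (knave) says "Grace and I are different types" - this is FALSE (a lie) because Paul is a knave and Grace is a knave.
- Grace (knave) says "Frank and I are different types" - this is FALSE (a lie) because Grace is a knave and Frank is a knave.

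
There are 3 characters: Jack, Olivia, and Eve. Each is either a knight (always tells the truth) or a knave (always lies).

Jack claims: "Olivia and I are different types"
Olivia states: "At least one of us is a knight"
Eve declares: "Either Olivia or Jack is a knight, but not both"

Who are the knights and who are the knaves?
Jack is a knave.
Olivia is a knave.
Eve is a knave.

Verification:
- Jack (knave) says "Olivia and I are different types" - this is FALSE (a lie) because Jack is a knave and Olivia is a knave.
- Olivia (knave) says "At least one of us is a knight" - this is FALSE (a lie) because no one is a knight.
- Eve (knave) says "Either Olivia or Jack is a knight, but not both" - this is FALSE (a lie) because Olivia is a knave and Jack is a knave.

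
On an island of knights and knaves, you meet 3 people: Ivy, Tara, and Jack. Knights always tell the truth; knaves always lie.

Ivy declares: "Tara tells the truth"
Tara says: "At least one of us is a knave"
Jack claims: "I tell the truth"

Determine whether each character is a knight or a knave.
Ivy is a knight.
Tara is a knight.
Jack is a knave.

Verification:
- Ivy (knight) says "Tara tells the truth" - this is TRUE because Tara is a knight.
- Tara (knight) says "At least one of us is a knave" - this is TRUE because Jack is a knave.
- Jack (knave) says "I tell the truth" - this is FALSE (a lie) because Jack is a knave.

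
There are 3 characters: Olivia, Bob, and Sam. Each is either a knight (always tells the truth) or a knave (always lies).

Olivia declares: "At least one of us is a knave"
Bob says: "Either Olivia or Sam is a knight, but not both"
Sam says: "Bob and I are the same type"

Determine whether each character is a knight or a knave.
Olivia is a knight.
Bob is a knight.
Sam is a knave.

Verification:
- Olivia (knight) says "At least one of us is a knave" - this is TRUE because Sam is a knave.
- Bob (knight) says "Either Olivia or Sam is a knight, but not both" - this is TRUE because Olivia is a knight and Sam is a knave.
- Sam (knave) says "Bob and I are the same type" - this is FALSE (a lie) because Sam is a knave and Bob is a knight.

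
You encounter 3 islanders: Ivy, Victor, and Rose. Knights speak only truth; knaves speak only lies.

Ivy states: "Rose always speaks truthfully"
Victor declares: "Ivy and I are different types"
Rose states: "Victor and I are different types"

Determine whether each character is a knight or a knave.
Ivy is a knave.
Victor is a knave.
Rose is a knave.

Verification:
- Ivy (knave) says "Rose always speaks truthfully" - this is FALSE (a lie) because Rose is a knave.
- Victor (knave) says "Ivy and I are different types" - this is FALSE (a lie) because Victor is a knave and Ivy is a knave.
- Rose (knave) says "Victor and I are different types" - this is FALSE (a lie) because Rose is a knave and Victor is a knave.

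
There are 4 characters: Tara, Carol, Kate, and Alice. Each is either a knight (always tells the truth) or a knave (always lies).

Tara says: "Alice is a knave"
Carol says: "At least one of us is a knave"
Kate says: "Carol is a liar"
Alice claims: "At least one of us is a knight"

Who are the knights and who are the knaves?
Tara is a knave.
Carol is a knight.
Kate is a knave.
Alice is a knight.

Verification:
- Tara (knave) says "Alice is a knave" - this is FALSE (a lie) because Alice is a knight.
- Carol (knight) says "At least one of us is a knave" - this is TRUE because Tara and Kate are knaves.
- Kate (knave) says "Carol is a liar" - this is FALSE (a lie) because Carol is a knight.
- Alice (knight) says "At least one of us is a knight" - this is TRUE because Carol and Alice are knights.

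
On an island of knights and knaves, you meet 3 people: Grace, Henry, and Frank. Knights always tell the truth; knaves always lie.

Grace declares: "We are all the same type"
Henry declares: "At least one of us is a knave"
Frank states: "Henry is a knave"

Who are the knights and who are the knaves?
Grace is a knave.
Henry is a knight.
Frank is a knave.

Verification:
- Grace (knave) says "We are all the same type" - this is FALSE (a lie) because Henry is a knight and Grace and Frank are knaves.
- Henry (knight) says "At least one of us is a knave" - this is TRUE because Grace and Frank are knaves.
- Frank (knave) says "Henry is a knave" - this is FALSE (a lie) because Henry is a knight.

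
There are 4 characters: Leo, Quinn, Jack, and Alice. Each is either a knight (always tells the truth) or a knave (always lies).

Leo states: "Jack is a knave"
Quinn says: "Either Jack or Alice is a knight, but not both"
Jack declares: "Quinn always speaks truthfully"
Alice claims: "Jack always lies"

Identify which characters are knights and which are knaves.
Leo is a knave.
Quinn is a knight.
Jack is a knight.
Alice is a knave.

Verification:
- Leo (knave) says "Jack is a knave" - this is FALSE (a lie) because Jack is a knight.
- Quinn (knight) says "Either Jack or Alice is a knight, but not both" - this is TRUE because Jack is a knight and Alice is a knave.
- Jack (knight) says "Quinn always speaks truthfully" - this is TRUE because Quinn is a knight.
- Alice (knave) says "Jack always lies" - this is FALSE (a lie) because Jack is a knight.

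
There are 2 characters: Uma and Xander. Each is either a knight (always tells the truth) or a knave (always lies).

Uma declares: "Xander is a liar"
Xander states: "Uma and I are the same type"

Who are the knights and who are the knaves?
Uma is a knight.
Xander is a knave.

Verification:
- Uma (knight) says "Xander is a liar" - this is TRUE because Xander is a knave.
- Xander (knave) says "Uma and I are the same type" - this is FALSE (a lie) because Xander is a knave and Uma is a knight.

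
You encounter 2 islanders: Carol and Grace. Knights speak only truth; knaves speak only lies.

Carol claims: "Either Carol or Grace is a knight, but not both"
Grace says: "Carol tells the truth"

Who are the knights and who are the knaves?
Carol is a knave.
Grace is a knave.

Verification:
- Carol (knave) says "Either Carol or Grace is a knight, but not both" - this is FALSE (a lie) because Carol is a knave and Grace is a knave.
- Grace (knave) says "Carol tells the truth" - this is FALSE (a lie) because Carol is a knave.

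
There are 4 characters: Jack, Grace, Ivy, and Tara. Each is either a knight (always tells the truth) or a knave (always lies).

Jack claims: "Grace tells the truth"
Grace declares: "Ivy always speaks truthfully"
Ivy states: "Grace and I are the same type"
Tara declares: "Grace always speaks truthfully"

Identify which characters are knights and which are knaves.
Jack is a knight.
Grace is a knight.
Ivy is a knight.
Tara is a knight.

Verification:
- Jack (knight) says "Grace tells the truth" - this is TRUE because Grace is a knight.
- Grace (knight) says "Ivy always speaks truthfully" - this is TRUE because Ivy is a knight.
- Ivy (knight) says "Grace and I are the same type" - this is TRUE because Ivy is a knight and Grace is a knight.
- Tara (knight) says "Grace always speaks truthfully" - this is TRUE because Grace is a knight.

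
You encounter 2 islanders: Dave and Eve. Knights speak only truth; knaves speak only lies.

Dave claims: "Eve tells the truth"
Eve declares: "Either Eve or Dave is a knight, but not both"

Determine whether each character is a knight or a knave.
Dave is a knave.
Eve is a knave.

Verification:
- Dave (knave) says "Eve tells the truth" - this is FALSE (a lie) because Eve is a knave.
- Eve (knave) says "Either Eve or Dave is a knight, but not both" - this is FALSE (a lie) because Eve is a knave and Dave is a knave.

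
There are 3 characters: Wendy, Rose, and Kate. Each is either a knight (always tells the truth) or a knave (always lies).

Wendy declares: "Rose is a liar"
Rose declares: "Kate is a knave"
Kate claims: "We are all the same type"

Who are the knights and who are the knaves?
Wendy is a knave.
Rose is a knight.
Kate is a knave.

Verification:
- Wendy (knave) says "Rose is a liar" - this is FALSE (a lie) because Rose is a knight.
- Rose (knight) says "Kate is a knave" - this is TRUE because Kate is a knave.
- Kate (knave) says "We are all the same type" - this is FALSE (a lie) because Rose is a knight and Wendy and Kate are knaves.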